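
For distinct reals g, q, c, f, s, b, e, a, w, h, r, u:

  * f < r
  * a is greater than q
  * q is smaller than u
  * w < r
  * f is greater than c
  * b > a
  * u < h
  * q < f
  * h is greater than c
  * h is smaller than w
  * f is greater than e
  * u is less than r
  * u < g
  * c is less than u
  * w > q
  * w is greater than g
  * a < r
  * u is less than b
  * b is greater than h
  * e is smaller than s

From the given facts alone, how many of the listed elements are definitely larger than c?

7

From c the given relations immediately reach u, h, f.
From those, g, b, w, r — 7 in total.
Nothing else is reachable above c; 7 in all.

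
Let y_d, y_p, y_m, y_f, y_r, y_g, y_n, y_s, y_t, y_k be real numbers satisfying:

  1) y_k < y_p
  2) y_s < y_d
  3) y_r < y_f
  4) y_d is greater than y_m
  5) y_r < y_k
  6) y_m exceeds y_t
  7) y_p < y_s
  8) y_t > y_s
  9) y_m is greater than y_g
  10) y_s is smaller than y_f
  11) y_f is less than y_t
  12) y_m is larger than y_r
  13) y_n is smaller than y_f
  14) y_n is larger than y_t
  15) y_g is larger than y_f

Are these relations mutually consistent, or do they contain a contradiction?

inconsistent

Chaining the given relations yields y_t < y_n < y_f, so y_t < y_f. But one relation states y_f < y_t. These cannot both hold.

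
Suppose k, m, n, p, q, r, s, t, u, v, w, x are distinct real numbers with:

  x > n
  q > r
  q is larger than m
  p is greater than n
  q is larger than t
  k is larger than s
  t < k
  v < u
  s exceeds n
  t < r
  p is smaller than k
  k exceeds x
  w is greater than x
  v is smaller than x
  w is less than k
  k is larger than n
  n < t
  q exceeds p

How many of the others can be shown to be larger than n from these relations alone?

8

From n the given relations immediately reach t, s, p, x, k.
From those, r, w, q — 8 in total.
No other element is forced above n by the given relations, so the count is 8.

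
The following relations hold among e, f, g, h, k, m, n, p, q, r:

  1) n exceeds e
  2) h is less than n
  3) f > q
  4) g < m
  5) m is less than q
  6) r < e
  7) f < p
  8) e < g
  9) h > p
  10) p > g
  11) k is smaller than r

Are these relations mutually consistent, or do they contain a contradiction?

consistent

Every relation is compatible with k < r < e < g < m < q < f < p < h < n; the set is consistent.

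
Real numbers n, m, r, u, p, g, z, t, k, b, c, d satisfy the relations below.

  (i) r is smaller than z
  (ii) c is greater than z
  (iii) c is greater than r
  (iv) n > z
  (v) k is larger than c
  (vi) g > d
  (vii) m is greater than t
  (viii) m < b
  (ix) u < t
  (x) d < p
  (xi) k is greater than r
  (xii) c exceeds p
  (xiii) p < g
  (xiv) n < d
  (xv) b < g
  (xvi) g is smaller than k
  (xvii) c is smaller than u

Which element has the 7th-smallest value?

u

Chaining the given pairs: r < z < n < d < p < c < u < t < m < b < g < k.
Counting 7 from the smallest end gives u.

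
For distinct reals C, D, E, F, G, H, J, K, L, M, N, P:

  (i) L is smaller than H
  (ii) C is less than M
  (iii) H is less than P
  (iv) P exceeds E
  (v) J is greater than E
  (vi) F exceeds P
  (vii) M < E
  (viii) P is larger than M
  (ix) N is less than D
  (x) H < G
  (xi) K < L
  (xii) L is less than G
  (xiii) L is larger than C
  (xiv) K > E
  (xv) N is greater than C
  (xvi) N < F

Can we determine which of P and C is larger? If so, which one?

P

C < M and M < E give C < E.
With E < K: C < M < E < K.
With K < L: C < M < E < K < L.
Then L < H extends the chain to H.
Then H < P extends the chain to P.
So P is larger.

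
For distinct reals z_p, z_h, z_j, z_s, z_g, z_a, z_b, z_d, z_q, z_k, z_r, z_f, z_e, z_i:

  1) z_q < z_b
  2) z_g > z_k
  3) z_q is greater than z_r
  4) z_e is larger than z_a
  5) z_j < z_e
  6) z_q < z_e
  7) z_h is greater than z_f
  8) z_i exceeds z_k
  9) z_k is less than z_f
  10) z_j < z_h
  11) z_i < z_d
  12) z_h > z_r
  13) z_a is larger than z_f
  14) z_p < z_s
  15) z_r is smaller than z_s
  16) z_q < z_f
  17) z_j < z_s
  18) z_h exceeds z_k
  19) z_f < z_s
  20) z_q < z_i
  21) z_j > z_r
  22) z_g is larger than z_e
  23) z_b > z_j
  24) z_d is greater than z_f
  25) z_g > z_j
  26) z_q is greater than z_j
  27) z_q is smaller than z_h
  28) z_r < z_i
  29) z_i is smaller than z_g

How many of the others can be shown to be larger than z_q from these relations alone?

The elements the relations force above z_q are z_f, z_i, z_a, z_b, z_d, z_e, z_g, z_h, z_s — no chain reaches any other.
That is 9.

9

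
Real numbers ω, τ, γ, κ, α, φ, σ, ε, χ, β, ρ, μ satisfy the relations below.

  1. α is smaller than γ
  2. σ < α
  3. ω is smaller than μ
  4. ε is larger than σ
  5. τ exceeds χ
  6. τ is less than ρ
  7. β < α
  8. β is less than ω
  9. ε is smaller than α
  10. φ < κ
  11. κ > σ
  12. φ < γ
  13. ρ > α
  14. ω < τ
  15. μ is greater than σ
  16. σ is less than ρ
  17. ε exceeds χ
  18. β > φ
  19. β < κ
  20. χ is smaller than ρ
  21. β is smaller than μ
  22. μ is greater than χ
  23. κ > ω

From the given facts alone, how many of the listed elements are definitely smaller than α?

The elements the relations force below α are φ, χ, β, σ, ε — no chain reaches any other.
That is 5.

5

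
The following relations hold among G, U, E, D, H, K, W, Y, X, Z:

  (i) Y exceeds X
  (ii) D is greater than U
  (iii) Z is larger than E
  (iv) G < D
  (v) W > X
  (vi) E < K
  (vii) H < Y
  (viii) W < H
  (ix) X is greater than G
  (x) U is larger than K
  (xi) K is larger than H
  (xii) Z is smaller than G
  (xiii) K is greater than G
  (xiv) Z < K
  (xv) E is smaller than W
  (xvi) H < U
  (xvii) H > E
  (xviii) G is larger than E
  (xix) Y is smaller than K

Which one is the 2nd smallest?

Piecing the relations together gives one ordering: E < Z < G < X < W < H < Y < K < U < D.
The 2nd smallest is Z.

Z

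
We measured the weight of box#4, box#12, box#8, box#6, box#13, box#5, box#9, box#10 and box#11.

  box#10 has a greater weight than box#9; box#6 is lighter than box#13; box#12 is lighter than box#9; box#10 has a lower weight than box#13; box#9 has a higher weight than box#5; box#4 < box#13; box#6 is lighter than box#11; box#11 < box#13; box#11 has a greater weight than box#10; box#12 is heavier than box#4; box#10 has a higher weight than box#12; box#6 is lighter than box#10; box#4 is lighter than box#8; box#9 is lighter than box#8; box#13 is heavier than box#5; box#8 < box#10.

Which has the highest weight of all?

box#13

box#4 is not greatest since box#4 < box#12; box#12 is not greatest since box#12 < box#10; box#5 is not greatest since box#5 < box#9; box#9 is not greatest since box#9 < box#10; box#6 is not greatest since box#6 < box#10; box#8 is not greatest since box#8 < box#10; box#10 is not greatest since box#10 < box#13; box#11 is not greatest since box#11 < box#13.
Only box#13 has nothing above it, so box#13 is the highest weight.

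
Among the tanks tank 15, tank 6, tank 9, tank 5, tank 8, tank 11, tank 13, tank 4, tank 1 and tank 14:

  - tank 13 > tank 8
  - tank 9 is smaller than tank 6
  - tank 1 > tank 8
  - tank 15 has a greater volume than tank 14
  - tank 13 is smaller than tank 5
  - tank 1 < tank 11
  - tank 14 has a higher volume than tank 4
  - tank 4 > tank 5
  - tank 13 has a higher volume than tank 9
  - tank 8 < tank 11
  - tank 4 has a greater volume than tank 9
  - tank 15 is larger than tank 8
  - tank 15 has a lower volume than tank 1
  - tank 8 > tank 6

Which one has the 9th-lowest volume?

The consecutive relations fix a unique order: tank 9 < tank 6 < tank 8 < tank 13 < tank 5 < tank 4 < tank 14 < tank 15 < tank 1 < tank 11.
The 9th smallest is tank 1.

tank 1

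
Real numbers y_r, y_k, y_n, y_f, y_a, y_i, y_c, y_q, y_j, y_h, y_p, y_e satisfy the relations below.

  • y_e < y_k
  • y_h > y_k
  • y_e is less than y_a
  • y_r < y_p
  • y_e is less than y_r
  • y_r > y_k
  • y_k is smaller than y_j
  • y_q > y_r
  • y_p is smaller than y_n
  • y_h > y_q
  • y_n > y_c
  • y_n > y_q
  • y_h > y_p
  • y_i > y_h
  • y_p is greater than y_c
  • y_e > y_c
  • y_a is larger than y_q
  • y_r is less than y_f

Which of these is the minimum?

Chaining upward from y_c: directly above it, y_e, y_p, y_n; then y_k, y_r, y_h, y_a; then y_q, y_i, y_j, y_f.
That covers every other element, and nothing is given below y_c, so y_c is the minimum.

y_c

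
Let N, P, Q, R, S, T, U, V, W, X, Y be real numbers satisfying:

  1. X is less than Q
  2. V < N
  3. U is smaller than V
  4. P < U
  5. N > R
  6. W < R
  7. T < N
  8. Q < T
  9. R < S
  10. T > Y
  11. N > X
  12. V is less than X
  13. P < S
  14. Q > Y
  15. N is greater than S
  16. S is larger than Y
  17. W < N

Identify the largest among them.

N

W is not greatest since W < N; P is not greatest since P < U; U is not greatest since U < V; V is not greatest since V < N; Y is not greatest since Y < T; X is not greatest since X < Q; R is not greatest since R < S; Q is not greatest since Q < T; S is not greatest since S < N; T is not greatest since T < N.
Only N has nothing above it, so N is the largest.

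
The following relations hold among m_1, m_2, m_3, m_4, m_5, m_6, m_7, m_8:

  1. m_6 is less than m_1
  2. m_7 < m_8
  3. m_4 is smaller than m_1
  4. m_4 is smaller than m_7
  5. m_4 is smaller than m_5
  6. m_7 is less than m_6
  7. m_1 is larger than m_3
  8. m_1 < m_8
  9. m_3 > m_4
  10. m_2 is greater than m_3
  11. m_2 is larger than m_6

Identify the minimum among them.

m_5 is not least since m_4 < m_5; m_3 is not least since m_4 < m_3; m_7 is not least since m_4 < m_7; m_6 is not least since m_7 < m_6; m_2 is not least since m_6 < m_2; m_1 is not least since m_6 < m_1; m_8 is not least since m_7 < m_8.
Only m_4 has nothing below it, so m_4 is the minimum.

m_4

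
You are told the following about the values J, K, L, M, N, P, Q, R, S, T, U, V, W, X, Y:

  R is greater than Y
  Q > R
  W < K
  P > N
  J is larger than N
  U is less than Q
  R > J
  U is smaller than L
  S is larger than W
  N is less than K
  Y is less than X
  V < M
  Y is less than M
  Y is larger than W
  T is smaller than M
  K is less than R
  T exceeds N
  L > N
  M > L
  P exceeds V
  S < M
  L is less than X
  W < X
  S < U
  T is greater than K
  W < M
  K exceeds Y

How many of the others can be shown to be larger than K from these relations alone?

4

From K the given relations immediately reach T, R.
From those, M, Q — 4 in total.
Nothing else is reachable above K; 4 in all.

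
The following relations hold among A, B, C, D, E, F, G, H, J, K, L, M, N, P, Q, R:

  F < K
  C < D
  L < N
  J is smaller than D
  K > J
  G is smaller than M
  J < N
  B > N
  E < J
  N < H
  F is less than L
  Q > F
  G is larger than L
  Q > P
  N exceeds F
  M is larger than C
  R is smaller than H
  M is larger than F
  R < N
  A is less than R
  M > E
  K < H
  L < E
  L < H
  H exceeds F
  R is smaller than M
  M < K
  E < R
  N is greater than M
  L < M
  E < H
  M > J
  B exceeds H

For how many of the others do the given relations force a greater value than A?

The elements the relations force above A are R, M, K, N, H, B — no chain reaches any other.
That is 6.

6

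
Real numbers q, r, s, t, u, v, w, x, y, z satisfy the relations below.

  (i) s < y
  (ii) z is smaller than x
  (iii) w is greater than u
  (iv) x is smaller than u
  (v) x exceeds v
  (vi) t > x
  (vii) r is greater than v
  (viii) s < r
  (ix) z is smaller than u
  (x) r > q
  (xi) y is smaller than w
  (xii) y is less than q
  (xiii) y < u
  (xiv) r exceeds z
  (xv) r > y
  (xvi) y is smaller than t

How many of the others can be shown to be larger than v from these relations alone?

The elements the relations force above v are x, u, r, t, w — no chain reaches any other.
That is 5.

5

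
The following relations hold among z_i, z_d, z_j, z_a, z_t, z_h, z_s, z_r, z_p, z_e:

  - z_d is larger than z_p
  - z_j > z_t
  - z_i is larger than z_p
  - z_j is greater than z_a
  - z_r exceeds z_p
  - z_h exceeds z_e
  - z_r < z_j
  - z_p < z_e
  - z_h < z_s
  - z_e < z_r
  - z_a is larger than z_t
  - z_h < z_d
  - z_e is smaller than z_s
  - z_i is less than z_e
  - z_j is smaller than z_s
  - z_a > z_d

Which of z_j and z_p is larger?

z_j

z_p < z_i and z_i < z_e give z_p < z_e.
Then z_e < z_h extends the chain to z_h.
Then z_h < z_d extends the chain to z_d.
With z_d < z_a: z_p < z_i < z_e < z_h < z_d < z_a.
Then z_a < z_j extends the chain to z_j.
So z_p < z_j; z_j is the larger of the two.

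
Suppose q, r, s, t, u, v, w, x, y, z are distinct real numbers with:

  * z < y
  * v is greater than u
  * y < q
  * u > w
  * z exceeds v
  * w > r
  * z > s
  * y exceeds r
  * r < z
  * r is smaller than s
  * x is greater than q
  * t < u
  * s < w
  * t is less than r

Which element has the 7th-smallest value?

Chaining the given pairs: t < r < s < w < u < v < z < y < q < x.
Counting 7 from the smallest end gives z.

z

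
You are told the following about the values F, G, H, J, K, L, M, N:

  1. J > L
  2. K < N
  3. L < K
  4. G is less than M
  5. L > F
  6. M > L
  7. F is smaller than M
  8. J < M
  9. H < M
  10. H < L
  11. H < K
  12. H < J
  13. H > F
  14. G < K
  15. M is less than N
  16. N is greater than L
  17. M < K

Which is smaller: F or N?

F

The relevant relations are F < H; H < L; L < J; J < M; M < K; K < N.
Together: F < H < L < J < M < K < N.
So F < N; F is the smaller of the two.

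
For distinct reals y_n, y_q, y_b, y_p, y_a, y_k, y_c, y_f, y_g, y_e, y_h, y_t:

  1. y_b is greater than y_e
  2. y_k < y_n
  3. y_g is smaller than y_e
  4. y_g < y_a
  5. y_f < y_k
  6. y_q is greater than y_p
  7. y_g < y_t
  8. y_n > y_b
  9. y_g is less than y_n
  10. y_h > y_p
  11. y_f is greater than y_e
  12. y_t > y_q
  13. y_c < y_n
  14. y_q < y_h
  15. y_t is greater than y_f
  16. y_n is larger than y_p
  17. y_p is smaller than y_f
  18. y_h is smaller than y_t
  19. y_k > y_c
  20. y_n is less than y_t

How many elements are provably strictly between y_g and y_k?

2

Chaining upward from y_g reaches: y_e, y_f, y_b, y_n, y_t, y_a.
Chaining downward from y_k reaches: y_p, y_c, y_e, y_f.
Strictly between y_g and y_k are those in both lists: y_e, y_f — 2 elements.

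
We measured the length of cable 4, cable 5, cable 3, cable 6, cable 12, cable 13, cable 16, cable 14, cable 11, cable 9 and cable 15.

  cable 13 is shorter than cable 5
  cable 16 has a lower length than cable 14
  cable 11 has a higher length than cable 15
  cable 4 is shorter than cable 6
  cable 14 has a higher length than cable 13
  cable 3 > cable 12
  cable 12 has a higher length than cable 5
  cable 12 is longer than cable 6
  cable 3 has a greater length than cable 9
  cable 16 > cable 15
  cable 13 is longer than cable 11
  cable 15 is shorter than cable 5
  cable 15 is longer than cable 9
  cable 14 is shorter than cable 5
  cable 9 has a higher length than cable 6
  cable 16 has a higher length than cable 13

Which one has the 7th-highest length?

Chaining the given pairs: cable 4 < cable 6 < cable 9 < cable 15 < cable 11 < cable 13 < cable 16 < cable 14 < cable 5 < cable 12 < cable 3.
Counting 7 from the largest end gives cable 11.

cable 11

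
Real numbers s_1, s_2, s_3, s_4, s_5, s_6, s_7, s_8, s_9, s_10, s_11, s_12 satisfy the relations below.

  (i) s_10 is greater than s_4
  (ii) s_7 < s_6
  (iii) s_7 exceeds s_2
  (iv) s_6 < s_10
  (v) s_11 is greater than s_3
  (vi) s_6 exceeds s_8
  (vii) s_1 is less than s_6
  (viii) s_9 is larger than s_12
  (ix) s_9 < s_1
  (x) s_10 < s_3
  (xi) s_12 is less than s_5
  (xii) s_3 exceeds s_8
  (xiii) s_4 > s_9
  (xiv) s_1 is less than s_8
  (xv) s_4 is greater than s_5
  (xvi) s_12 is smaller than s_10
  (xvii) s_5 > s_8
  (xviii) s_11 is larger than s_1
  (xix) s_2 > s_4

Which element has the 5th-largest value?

The consecutive relations fix a unique order: s_12 < s_9 < s_1 < s_8 < s_5 < s_4 < s_2 < s_7 < s_6 < s_10 < s_3 < s_11.
Counting 5 from the largest end gives s_7.

s_7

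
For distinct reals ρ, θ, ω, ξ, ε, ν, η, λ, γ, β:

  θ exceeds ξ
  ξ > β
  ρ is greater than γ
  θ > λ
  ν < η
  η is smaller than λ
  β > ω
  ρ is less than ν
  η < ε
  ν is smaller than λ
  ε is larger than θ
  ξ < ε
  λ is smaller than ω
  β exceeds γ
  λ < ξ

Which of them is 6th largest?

Piecing the relations together gives one ordering: γ < ρ < ν < η < λ < ω < β < ξ < θ < ε.
Counting 6 from the largest end gives λ.

λ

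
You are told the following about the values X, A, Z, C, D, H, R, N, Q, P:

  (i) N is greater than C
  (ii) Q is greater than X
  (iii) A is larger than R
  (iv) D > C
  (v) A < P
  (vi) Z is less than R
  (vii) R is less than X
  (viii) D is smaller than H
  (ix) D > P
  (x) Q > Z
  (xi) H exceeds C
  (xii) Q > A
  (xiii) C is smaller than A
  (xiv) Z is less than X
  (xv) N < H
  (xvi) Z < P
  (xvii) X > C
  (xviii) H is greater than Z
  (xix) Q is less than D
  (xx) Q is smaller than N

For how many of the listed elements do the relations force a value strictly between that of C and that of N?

3

The relations place C below N. An element lies strictly between them when it is forced above C and also forced below N.
Above C: {A, X, Q, P, D, H}. Below N: {Z, R, A, X, Q}.
Intersection: {A, X, Q} — 3.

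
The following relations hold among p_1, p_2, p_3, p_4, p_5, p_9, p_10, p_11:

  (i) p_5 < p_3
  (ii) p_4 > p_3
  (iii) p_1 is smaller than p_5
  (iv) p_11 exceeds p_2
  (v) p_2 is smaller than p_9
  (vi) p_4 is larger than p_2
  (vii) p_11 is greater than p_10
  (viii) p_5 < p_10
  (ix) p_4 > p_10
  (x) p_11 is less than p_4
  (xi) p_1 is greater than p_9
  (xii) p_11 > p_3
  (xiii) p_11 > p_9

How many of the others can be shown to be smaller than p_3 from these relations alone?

4

The elements the relations force below p_3 are p_2, p_9, p_1, p_5 — no chain reaches any other.
That is 4.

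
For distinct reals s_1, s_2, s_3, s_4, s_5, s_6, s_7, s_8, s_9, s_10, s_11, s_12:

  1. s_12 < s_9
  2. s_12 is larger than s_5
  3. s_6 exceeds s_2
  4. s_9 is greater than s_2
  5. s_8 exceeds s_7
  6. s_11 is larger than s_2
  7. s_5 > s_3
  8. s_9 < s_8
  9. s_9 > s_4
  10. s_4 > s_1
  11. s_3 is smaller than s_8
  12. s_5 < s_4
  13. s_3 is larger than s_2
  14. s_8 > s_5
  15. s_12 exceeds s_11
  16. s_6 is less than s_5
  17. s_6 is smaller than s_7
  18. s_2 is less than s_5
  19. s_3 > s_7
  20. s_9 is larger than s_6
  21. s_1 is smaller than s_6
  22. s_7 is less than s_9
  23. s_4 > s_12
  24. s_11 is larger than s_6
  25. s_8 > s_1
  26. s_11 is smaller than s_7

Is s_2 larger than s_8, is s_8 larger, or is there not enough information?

s_8

s_2 < s_6 and s_6 < s_11 give s_2 < s_11.
Then s_11 < s_7 extends the chain to s_7.
With s_7 < s_3: s_2 < s_6 < s_11 < s_7 < s_3.
Then s_3 < s_5 extends the chain to s_5.
Then s_5 < s_12 extends the chain to s_12.
With s_12 < s_4: s_2 < s_6 < s_11 < s_7 < s_3 < s_5 < s_12 < s_4.
With s_4 < s_9: s_2 < s_6 < s_11 < s_7 < s_3 < s_5 < s_12 < s_4 < s_9.
Then s_9 < s_8 extends the chain to s_8.
So s_8 is larger.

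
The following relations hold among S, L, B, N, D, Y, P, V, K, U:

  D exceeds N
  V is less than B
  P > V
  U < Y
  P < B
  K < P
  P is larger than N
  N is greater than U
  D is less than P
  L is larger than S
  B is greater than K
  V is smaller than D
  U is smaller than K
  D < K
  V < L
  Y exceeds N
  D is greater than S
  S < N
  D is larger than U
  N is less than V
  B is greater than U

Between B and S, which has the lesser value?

S

S < N and N < V give S < V.
Then V < D extends the chain to D.
Then D < K extends the chain to K.
With K < P: S < N < V < D < K < P.
With P < B: S < N < V < D < K < P < B.
So S < B; S is the smaller of the two.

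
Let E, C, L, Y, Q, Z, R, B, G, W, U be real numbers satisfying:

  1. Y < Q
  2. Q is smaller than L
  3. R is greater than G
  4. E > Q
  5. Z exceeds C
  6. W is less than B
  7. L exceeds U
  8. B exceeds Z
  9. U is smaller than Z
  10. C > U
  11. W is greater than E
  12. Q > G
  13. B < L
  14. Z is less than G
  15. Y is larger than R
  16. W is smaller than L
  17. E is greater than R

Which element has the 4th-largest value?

The consecutive relations fix a unique order: U < C < Z < G < R < Y < Q < E < W < B < L.
The 4th largest is E.

E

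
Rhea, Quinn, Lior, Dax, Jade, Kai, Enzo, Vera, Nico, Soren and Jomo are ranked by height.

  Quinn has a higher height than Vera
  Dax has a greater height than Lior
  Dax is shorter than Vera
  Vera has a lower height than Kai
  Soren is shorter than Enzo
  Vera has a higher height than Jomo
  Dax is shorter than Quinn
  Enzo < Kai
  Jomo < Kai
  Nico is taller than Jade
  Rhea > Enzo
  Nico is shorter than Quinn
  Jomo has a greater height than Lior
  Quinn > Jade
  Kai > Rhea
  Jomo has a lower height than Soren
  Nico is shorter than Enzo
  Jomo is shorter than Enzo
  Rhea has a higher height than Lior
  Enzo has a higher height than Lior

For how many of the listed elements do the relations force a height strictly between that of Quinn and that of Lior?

3

Chaining upward from Lior reaches: Jomo, Dax, Soren, Enzo, Rhea, Vera, Kai.
Chaining downward from Quinn reaches: Jomo, Dax, Jade, Nico, Vera.
Strictly between Lior and Quinn are those in both lists: Jomo, Dax, Vera — 3 elements.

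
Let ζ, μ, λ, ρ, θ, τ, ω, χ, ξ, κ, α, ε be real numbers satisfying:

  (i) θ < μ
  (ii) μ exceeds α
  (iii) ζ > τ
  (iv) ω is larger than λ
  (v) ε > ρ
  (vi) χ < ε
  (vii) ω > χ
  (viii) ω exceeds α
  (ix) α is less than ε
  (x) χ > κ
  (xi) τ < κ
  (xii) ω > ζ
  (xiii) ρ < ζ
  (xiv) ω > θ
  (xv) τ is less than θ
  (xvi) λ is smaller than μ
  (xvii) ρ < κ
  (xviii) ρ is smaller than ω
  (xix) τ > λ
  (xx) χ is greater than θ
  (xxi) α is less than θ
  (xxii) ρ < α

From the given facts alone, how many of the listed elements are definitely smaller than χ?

The elements the relations force below χ are λ, ρ, τ, α, κ, θ — no chain reaches any other.
That is 6.

6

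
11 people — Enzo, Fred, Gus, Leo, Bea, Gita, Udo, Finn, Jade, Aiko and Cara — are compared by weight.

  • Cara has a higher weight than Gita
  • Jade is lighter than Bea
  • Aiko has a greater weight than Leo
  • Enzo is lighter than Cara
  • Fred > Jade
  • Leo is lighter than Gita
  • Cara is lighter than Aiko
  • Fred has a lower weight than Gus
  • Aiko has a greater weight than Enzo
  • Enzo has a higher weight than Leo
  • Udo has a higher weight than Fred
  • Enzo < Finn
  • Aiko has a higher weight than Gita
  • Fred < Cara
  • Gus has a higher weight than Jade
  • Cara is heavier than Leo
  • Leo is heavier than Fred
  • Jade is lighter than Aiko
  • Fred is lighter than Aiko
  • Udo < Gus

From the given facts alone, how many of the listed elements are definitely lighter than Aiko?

From Aiko the given relations immediately reach Jade, Fred, Leo, Gita, Enzo, Cara.
No other element is forced below Aiko by the given relations, so the count is 6.

6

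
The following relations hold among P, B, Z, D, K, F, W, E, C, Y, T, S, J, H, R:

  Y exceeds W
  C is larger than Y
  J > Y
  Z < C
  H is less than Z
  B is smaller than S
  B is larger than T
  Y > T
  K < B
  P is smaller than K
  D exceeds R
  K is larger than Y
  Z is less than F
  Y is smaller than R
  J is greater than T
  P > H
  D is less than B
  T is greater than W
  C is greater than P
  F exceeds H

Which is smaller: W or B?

W < T and T < Y give W < Y.
Then Y < R extends the chain to R.
With R < D: W < T < Y < R < D.
With D < B: W < T < Y < R < D < B.
So W < B; W is the smaller of the two.

W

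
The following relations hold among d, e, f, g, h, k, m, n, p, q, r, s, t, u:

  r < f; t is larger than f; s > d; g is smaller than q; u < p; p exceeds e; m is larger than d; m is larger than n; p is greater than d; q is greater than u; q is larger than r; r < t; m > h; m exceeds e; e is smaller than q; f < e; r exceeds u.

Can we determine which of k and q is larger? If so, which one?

undetermined

Following every chain through k: nothing is chained to k.
q is not reached, and no chain runs the other way from q to k.
So the given relations leave the order of k and q undetermined.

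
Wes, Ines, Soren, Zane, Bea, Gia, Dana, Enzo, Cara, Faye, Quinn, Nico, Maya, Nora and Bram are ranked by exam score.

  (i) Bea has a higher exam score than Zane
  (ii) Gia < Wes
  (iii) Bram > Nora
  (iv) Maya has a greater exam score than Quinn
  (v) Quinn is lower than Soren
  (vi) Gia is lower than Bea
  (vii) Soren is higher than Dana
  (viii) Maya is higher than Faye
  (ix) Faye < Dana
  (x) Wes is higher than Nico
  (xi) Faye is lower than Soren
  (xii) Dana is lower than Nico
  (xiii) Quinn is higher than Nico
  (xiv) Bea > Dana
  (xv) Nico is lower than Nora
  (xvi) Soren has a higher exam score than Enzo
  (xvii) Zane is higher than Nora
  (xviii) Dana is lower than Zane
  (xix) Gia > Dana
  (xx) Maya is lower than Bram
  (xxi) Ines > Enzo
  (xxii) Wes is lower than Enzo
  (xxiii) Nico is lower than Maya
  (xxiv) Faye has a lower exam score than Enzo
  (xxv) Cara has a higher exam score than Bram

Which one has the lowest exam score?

Dana is not least since Faye < Dana; Nico is not least since Dana < Nico; Nora is not least since Nico < Nora; Quinn is not least since Nico < Quinn; Zane is not least since Dana < Zane; Gia is not least since Dana < Gia; Wes is not least since Nico < Wes; Enzo is not least since Faye < Enzo; Ines is not least since Enzo < Ines; Bea is not least since Zane < Bea; Maya is not least since Nico < Maya; Bram is not least since Nora < Bram; Cara is not least since Bram < Cara; Soren is not least since Faye < Soren.
Only Faye has nothing below it, so Faye is the lowest exam score.

Faye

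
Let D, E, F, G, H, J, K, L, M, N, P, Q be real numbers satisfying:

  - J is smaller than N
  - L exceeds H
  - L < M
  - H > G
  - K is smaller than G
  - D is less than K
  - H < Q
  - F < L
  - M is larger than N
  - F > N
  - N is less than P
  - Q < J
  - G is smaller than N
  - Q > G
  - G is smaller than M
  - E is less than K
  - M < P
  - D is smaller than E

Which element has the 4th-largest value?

F

The consecutive relations fix a unique order: D < E < K < G < H < Q < J < N < F < L < M < P.
The 4th largest is F.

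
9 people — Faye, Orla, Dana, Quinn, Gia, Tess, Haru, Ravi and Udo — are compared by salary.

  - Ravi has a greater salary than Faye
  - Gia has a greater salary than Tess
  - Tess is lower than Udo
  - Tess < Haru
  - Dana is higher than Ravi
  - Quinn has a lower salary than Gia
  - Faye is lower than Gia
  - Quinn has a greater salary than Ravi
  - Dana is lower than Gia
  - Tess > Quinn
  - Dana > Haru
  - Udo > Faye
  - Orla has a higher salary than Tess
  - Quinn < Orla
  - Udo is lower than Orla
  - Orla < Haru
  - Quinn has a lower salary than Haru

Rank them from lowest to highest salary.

Faye < Ravi < Quinn < Tess < Udo < Orla < Haru < Dana < Gia

Each adjacent pair is fixed by a given relation: Faye < Ravi; Ravi < Quinn; Quinn < Tess; Tess < Udo; Udo < Orla; Orla < Haru; Haru < Dana; Dana < Gia. Chaining them end to end gives the full order.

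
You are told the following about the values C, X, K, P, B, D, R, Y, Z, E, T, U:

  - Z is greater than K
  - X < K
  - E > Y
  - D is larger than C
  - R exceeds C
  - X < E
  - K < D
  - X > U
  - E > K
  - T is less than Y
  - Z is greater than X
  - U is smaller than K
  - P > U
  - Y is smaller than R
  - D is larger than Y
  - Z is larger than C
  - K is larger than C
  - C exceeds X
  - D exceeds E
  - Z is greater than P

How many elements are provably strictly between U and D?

4

Chaining upward from U reaches: X, C, K, P, E, R, Z.
Chaining downward from D reaches: X, C, T, Y, K, E.
Strictly between U and D are those in both lists: X, C, K, E — 4 elements.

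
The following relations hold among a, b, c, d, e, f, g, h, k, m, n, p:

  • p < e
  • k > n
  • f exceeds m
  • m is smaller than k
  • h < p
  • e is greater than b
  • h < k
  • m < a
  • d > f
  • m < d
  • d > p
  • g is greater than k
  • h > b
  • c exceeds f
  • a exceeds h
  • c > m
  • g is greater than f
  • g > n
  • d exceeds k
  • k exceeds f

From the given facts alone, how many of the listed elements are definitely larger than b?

From b the given relations immediately reach h, e.
From those, a, p, k — 5 in total.
From those, d, g — 7 in total.
No other element is forced above b by the given relations, so the count is 7.

7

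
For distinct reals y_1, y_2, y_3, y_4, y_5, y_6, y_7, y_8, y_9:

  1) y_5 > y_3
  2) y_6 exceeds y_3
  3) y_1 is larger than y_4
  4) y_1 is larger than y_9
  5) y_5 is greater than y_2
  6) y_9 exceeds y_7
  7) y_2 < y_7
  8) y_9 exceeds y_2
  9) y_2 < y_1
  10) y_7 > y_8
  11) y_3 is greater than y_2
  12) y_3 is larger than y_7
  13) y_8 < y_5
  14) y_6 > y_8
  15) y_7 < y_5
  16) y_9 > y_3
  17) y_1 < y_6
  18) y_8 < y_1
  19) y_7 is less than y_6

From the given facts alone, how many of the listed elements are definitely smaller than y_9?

4

Directly below y_9: y_2, y_7, y_3.
One step further: y_8 (4 so far).
Nothing else is reachable below y_9; 4 in all.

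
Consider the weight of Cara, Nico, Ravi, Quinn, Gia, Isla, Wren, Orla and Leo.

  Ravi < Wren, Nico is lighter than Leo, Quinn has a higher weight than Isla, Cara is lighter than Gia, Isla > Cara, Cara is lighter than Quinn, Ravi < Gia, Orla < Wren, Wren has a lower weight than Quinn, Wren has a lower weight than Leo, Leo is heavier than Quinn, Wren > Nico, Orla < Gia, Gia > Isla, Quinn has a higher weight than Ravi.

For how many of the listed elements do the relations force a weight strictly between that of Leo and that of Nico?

The relations place Nico below Leo. An element lies strictly between them when it is forced above Nico and also forced below Leo.
Above Nico: {Wren, Quinn}. Below Leo: {Cara, Ravi, Orla, Isla, Wren, Quinn}.
Intersection: {Wren, Quinn} — 2.

2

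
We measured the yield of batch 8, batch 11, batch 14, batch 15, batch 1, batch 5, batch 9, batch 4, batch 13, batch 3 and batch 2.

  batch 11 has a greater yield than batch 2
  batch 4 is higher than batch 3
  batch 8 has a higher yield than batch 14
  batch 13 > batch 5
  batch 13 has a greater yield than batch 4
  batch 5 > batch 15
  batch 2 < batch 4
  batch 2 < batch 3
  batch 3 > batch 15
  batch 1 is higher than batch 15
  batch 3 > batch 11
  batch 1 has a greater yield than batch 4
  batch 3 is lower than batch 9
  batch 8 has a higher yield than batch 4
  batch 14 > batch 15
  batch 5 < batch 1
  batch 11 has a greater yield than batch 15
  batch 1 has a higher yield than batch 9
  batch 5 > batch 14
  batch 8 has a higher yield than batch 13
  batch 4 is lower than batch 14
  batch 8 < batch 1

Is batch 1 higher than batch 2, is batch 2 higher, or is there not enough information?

batch 1

Link the given pairs in sequence: batch 2 < batch 11; batch 11 < batch 3; batch 3 < batch 4; batch 4 < batch 14; batch 14 < batch 5; batch 5 < batch 13; batch 13 < batch 8; batch 8 < batch 1.
Together: batch 2 < batch 11 < batch 3 < batch 4 < batch 14 < batch 5 < batch 13 < batch 8 < batch 1.
So batch 1 is higher.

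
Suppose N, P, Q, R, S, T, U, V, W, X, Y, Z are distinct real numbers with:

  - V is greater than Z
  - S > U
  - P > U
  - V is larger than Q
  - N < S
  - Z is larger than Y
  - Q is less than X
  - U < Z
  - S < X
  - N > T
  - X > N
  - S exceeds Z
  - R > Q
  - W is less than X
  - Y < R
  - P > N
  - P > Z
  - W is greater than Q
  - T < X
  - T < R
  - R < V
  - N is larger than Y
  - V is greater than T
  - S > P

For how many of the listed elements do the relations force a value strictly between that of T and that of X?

Chaining upward from T reaches: N, P, R, S, V.
Chaining downward from X reaches: U, Q, W, Y, Z, N, P, S.
Strictly between T and X are those in both lists: N, P, S — 3 elements.

3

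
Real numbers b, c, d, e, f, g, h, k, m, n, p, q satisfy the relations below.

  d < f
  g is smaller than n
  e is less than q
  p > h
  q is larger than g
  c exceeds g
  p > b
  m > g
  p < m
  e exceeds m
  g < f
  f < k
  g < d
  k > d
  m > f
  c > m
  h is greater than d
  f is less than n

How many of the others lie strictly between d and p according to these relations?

1

Chaining upward from d reaches: f, k, h, n, m, e, c, q.
Chaining downward from p reaches: g, b, h.
Strictly between d and p are those in both lists: h — 1 element.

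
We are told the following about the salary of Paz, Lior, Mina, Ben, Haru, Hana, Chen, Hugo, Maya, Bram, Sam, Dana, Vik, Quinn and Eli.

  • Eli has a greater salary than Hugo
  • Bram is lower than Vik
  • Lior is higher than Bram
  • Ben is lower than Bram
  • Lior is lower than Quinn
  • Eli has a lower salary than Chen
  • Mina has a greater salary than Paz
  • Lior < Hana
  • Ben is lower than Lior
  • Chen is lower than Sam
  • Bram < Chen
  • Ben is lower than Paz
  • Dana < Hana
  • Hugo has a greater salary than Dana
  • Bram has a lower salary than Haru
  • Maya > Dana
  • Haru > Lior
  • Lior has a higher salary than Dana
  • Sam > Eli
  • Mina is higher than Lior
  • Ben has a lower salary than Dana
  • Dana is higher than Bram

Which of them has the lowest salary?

Bram is not least since Ben < Bram; Paz is not least since Ben < Paz; Dana is not least since Bram < Dana; Hugo is not least since Dana < Hugo; Lior is not least since Ben < Lior; Hana is not least since Lior < Hana; Maya is not least since Dana < Maya; Eli is not least since Hugo < Eli; Mina is not least since Lior < Mina; Quinn is not least since Lior < Quinn; Chen is not least since Eli < Chen; Vik is not least since Bram < Vik; Sam is not least since Chen < Sam; Haru is not least since Bram < Haru.
Only Ben has nothing below it, so Ben is the lowest salary.

Ben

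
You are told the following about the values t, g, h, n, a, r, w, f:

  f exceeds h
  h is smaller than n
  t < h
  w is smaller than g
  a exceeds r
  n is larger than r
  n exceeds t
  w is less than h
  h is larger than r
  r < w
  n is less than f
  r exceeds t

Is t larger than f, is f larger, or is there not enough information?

f

t < r and r < w give t < w.
With w < h: t < r < w < h.
With h < n: t < r < w < h < n.
With n < f: t < r < w < h < n < f.
So f is larger.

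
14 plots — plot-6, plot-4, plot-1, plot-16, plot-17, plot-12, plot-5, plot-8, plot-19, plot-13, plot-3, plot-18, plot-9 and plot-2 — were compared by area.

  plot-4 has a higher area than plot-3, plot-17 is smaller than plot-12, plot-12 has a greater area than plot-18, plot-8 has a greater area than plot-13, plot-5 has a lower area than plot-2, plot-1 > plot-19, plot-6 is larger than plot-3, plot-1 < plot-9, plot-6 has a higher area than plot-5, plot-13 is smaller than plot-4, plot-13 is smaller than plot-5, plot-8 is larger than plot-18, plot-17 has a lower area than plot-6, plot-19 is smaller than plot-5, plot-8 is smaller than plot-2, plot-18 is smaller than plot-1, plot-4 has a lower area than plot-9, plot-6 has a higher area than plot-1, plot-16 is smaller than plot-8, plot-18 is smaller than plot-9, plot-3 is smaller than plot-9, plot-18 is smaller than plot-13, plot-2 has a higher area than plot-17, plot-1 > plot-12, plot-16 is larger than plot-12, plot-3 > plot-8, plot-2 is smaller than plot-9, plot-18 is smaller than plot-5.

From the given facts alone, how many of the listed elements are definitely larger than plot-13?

7

The elements the relations force above plot-13 are plot-8, plot-3, plot-5, plot-2, plot-4, plot-9, plot-6 — no chain reaches any other.
That is 7.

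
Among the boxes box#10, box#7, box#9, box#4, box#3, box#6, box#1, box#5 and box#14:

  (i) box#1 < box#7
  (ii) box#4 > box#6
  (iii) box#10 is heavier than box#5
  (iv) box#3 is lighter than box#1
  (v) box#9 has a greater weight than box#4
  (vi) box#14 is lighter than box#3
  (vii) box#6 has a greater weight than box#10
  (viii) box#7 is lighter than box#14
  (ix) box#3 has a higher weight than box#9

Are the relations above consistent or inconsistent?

We have box#14 < box#3 stated directly, yet also box#3 < box#1 < box#7 < box#14 by chaining the others — so box#3 < box#14. Contradiction.

inconsistent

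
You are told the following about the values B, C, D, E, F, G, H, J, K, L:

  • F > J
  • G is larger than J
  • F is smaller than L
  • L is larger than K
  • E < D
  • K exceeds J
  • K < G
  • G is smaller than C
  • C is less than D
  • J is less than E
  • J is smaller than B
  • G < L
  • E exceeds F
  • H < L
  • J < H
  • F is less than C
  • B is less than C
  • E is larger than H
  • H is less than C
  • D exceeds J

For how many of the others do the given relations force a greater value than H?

The elements the relations force above H are E, L, C, D — no chain reaches any other.
That is 4.

4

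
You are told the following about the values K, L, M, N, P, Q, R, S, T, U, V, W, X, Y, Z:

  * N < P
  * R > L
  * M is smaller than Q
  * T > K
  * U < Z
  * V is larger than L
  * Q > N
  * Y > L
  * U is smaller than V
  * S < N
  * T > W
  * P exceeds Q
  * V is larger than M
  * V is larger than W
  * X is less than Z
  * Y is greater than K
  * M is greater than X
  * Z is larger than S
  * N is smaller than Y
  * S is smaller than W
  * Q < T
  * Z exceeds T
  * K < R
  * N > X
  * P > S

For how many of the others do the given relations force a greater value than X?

8

Directly above X: M, N, Z.
One step further: Q, P, V, Y (7 so far).
One step further: T (8 so far).
No other element is forced above X by the given relations, so the count is 8.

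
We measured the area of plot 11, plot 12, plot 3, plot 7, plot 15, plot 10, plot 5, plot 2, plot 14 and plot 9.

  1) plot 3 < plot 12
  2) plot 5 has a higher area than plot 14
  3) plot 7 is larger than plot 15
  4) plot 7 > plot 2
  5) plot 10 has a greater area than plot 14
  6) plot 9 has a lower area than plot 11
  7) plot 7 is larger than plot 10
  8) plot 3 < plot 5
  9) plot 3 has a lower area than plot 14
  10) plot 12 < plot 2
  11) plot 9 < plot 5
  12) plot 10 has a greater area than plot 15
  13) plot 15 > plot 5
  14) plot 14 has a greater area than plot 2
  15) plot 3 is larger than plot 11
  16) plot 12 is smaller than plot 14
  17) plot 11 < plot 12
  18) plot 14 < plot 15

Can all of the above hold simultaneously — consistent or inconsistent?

Every relation is compatible with plot 9 < plot 11 < plot 3 < plot 12 < plot 2 < plot 14 < plot 5 < plot 15 < plot 10 < plot 7; the set is consistent.

consistent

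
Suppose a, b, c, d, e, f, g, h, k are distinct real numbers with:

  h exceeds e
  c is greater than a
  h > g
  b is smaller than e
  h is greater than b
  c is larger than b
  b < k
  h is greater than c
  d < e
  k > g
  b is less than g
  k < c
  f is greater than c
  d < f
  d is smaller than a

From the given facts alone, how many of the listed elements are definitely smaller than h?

From h the given relations immediately reach b, g, e, c.
From those, d, a, k — 7 in total.
Nothing else is reachable below h; 7 in all.

7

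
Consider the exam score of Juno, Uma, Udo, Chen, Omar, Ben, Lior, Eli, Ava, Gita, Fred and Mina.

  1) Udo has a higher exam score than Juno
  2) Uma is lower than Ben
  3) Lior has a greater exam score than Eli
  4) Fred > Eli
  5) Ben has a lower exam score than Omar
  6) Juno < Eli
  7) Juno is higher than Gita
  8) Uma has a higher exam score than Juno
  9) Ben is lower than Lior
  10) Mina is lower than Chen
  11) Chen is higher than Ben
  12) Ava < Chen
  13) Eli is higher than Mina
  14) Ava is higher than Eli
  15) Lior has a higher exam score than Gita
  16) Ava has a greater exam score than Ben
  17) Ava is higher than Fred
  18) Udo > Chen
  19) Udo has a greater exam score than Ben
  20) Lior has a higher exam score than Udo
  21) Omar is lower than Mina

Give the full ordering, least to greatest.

Each adjacent pair is fixed by a given relation: Gita < Juno; Juno < Uma; Uma < Ben; Ben < Omar; Omar < Mina; Mina < Eli; Eli < Fred; Fred < Ava; Ava < Chen; Chen < Udo; Udo < Lior. Chaining them end to end gives the full order.

Gita < Juno < Uma < Ben < Omar < Mina < Eli < Fred < Ava < Chen < Udo < Lior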